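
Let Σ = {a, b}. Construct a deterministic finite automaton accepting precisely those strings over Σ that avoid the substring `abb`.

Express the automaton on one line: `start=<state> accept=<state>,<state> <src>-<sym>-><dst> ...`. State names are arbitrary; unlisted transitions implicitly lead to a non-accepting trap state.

start=q0 accept=q0,q1,q2 q0-a->q1 q0-b->q0 q1-a->q1 q1-b->q2 q2-a->q1 q2-b->q3 q3-a->q3 q3-b->q3

This is the complement of 'contains `abb`'. Use the same substring-matching states — q0 through q3 holding how much of `abb` has just been matched — but flip the accepting set: everything except the trap q3 accepts.
4 states suffice.
        a   b  
>* q0   q1  q0 
 * q1   q1  q2 
 * q2   q1  q3 
   q3   q3  q3 
(> = start, * = accepting)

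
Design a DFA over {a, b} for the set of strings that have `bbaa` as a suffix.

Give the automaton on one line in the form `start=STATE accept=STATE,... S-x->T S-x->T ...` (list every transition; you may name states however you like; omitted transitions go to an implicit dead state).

Remember how much of `bbaa` the current input suffix matches. State S0 means no match yet; S1 means the last symbol is `b`; S2 means the last 2 symbols are `bb`; S3 means the last 3 symbols are `bba`; S4 means the last 4 symbols are `bbaa`. Only S4 accepts. On a mismatch, fall back to the longest proper suffix that is still a prefix of `bbaa`.
With 5 states:
        a   b  
>  S0   S0  S1 
   S1   S0  S2 
   S2   S3  S2 
   S3   S4  S1 
 * S4   S0  S1 
(> = start, * = accepting)

start=S0 accept=S4 S0-a->S0 S0-b->S1 S1-a->S0 S1-b->S2 S2-a->S3 S2-b->S2 S3-a->S4 S3-b->S1 S4-a->S0 S4-b->S1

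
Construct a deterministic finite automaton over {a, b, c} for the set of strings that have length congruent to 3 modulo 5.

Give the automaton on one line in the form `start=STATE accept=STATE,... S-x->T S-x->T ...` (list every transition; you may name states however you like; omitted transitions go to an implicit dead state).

start=S0 accept=S3 S0-a->S1 S0-b->S1 S0-c->S1 S1-a->S2 S1-b->S2 S1-c->S2 S2-a->S3 S2-b->S3 S2-c->S3 S3-a->S4 S3-b->S4 S3-c->S4 S4-a->S0 S4-b->S0 S4-c->S0

Count input length modulo 5: every symbol advances one step around the cycle S0 → S1 → S2 → S3 → S4 → S0. Accept at S3.
        a   b   c  
>  S0   S1  S1  S1 
   S1   S2  S2  S2 
   S2   S3  S3  S3 
 * S3   S4  S4  S4 
   S4   S0  S0  S0 
(> = start, * = accepting)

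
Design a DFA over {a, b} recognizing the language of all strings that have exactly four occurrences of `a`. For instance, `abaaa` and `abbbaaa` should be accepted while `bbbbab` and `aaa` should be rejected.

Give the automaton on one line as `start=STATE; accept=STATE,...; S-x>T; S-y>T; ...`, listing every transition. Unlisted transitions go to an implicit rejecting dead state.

start=q0; accept=q4; q0-a>q1; q0-b>q0; q1-a>q2; q1-b>q1; q2-a>q3; q2-b>q2; q3-a>q4; q3-b>q3; q4-a>q5; q4-b>q4; q5-a>q5; q5-b>q5

Only the number of `a`s matters, and only up to 5. Make a chain q0 → q1 → q2 → q3 → q4 → q5 advanced by each `a` (with q5 absorbing); every other symbol self-loops. The accepting set is {q4}.
6 states suffice.
        a   b  
>  q0   q1  q0 
   q1   q2  q1 
   q2   q3  q2 
   q3   q4  q3 
 * q4   q5  q4 
   q5   q5  q5 
(> = start, * = accepting)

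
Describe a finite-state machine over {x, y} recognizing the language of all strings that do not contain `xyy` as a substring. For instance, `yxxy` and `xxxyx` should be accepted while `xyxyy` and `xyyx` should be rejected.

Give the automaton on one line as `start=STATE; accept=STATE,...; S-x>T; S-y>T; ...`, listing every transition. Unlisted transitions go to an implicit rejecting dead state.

start=A; accept=A,B,C; A-x>B; A-y>A; B-x>B; B-y>C; C-x>B; C-y>D; D-x>D; D-y>D

Track partial matches of the forbidden pattern `xyy`. State D is a dead state reached once `xyy` has occurred; every other state accepts. A means no part of `xyy` is currently matched.
4 states suffice.
       x  y 
>* A   B  A 
 * B   B  C 
 * C   B  D 
   D   D  D 
(> = start, * = accepting)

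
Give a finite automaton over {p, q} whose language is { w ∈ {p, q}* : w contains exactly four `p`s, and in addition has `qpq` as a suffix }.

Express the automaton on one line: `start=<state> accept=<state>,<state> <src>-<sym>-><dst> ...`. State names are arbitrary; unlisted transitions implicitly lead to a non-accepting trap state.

start=S0 accept=S7 S0-p->S1 S0-q->S0 S1-p->S2 S1-q->S1 S2-p->S3 S2-q->S2 S3-p->S4 S3-q->S5 S4-p->S4 S4-q->S4 S5-p->S6 S5-q->S5 S6-p->S4 S6-q->S7 S7-p->S4 S7-q->S4

Run two small machines in parallel and take their product. The first has 6 states tracking the count of `p`s, saturating at 5; the second has 4 states tracking how much of the suffix `qpq` has currently been matched. A product state is a pair (one from each), accepting exactly when both do. After merging equivalent states the machine shrinks.
        p   q  
>  S0   S1  S0 
   S1   S2  S1 
   S2   S3  S2 
   S3   S4  S5 
   S4   S4  S4 
   S5   S6  S5 
   S6   S4  S7 
 * S7   S4  S4 
(> = start, * = accepting)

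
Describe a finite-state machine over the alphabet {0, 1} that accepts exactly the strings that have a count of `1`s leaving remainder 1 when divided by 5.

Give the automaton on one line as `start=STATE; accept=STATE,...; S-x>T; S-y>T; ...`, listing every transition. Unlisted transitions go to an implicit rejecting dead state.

start=s0; accept=s1; s0-0>s0; s0-1>s1; s1-0>s1; s1-1>s2; s2-0>s2; s2-1>s3; s3-0>s3; s3-1>s4; s4-0>s4; s4-1>s0

The only thing that matters is how many `1`s have appeared, reduced mod 5. Use one state per residue: s0 for 0, …, s4 for 4. Reading `1` moves to the next residue; anything else stays put. s1 is accepting.
        0   1  
>  s0   s0  s1 
 * s1   s1  s2 
   s2   s2  s3 
   s3   s3  s4 
   s4   s4  s0 
(> = start, * = accepting)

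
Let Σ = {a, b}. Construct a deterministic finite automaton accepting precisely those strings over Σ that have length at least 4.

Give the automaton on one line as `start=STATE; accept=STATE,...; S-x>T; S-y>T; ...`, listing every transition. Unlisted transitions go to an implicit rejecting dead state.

We only need to distinguish lengths 0, 1, …, 4, and '>4'. Chain s0 → s1 → s2 → s3 → s4 → s5 on every symbol, with s5 looping. Accepting states: {s4, s5}.
A 6-state machine:
        a   b  
>  s0   s1  s1 
   s1   s2  s2 
   s2   s3  s3 
   s3   s4  s4 
 * s4   s5  s5 
 * s5   s5  s5 
(> = start, * = accepting)

start=s0; accept=s4,s5; s0-a>s1; s0-b>s1; s1-a>s2; s1-b>s2; s2-a>s3; s2-b>s3; s3-a>s4; s3-b>s4; s4-a>s5; s4-b>s5; s5-a>s5; s5-b>s5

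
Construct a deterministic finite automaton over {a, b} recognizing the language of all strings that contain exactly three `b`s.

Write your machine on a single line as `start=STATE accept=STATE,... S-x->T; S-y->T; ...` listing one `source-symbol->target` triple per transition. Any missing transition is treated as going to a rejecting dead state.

start=s0; accept=s3; s0-a->s0; s0-b->s1; s1-a->s1; s1-b->s2; s2-a->s2; s2-b->s3; s3-a->s3; s3-b->s4; s4-a->s4; s4-b->s4

Count `b`s, saturating at 4: states s0 through s3 mean 0 through 3 `b`s seen; s4 means more than 3. Each `b` increments (capped at s4); other symbols loop. Accept from {s3}.
With 5 states:
        a   b  
>  s0   s0  s1 
   s1   s1  s2 
   s2   s2  s3 
 * s3   s3  s4 
   s4   s4  s4 
(> = start, * = accepting)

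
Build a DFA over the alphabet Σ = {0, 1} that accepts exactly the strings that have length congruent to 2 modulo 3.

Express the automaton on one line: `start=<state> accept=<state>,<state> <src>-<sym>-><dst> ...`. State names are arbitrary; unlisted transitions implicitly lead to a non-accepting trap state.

start=q0 accept=q2 q0-0->q1 q0-1->q1 q1-0->q2 q1-1->q2 q2-0->q0 q2-1->q0

Count input length modulo 3: every symbol advances one step around the cycle q0 → q1 → q2 → q0. Accept at q2.
A 3-state machine:
        0   1  
>  q0   q1  q1 
   q1   q2  q2 
 * q2   q0  q0 
(> = start, * = accepting)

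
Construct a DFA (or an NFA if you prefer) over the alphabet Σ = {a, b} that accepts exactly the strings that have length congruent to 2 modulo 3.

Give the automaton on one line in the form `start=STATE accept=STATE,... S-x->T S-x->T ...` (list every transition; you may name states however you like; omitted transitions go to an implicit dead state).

start=s0 accept=s2 s0-a->s1 s0-b->s1 s1-a->s2 s1-b->s2 s2-a->s0 s2-b->s0

Count input length modulo 3: every symbol advances one step around the cycle s0 → s1 → s2 → s0. Accept at s2.
        a   b  
>  s0   s1  s1 
   s1   s2  s2 
 * s2   s0  s0 
(> = start, * = accepting)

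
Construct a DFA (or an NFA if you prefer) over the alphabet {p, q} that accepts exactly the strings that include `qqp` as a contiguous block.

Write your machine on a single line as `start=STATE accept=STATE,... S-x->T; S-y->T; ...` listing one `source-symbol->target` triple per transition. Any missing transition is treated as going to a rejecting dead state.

States s0..s2 record the length of the longest prefix of `qqp` that matches the current input suffix. Reaching s3 means `qqp` has been seen, and we stay there forever. Accept from s3.
A 4-state machine:
        p   q  
>  s0   s0  s1 
   s1   s0  s2 
   s2   s3  s2 
 * s3   s3  s3 
(> = start, * = accepting)

start=s0; accept=s3; s0-p->s0; s0-q->s1; s1-p->s0; s1-q->s2; s2-p->s3; s2-q->s2; s3-p->s3; s3-q->s3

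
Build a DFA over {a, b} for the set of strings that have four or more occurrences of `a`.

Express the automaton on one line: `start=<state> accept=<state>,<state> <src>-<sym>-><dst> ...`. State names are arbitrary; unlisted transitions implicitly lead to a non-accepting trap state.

start=q0 accept=q4,q5 q0-a->q1 q0-b->q0 q1-a->q2 q1-b->q1 q2-a->q3 q2-b->q2 q3-a->q4 q3-b->q3 q4-a->q5 q4-b->q4 q5-a->q5 q5-b->q5

Only the number of `a`s matters, and only up to 5. Make a chain q0 → q1 → q2 → q3 → q4 → q5 advanced by each `a` (with q5 absorbing); every other symbol self-loops. The accepting set is {q4, q5}.
A 6-state machine:
        a   b  
>  q0   q1  q0 
   q1   q2  q1 
   q2   q3  q2 
   q3   q4  q3 
 * q4   q5  q4 
 * q5   q5  q5 
(> = start, * = accepting)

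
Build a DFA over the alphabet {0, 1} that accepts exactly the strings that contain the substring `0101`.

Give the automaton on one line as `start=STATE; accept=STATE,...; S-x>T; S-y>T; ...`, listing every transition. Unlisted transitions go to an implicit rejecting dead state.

States A..D record the length of the longest prefix of `0101` that matches the current input suffix. Reaching E means `0101` has been seen, and we stay there forever. Accept from E.
5 states suffice.
       0  1 
>  A   B  A 
   B   B  C 
   C   D  A 
   D   B  E 
 * E   E  E 
(> = start, * = accepting)

start=A; accept=E; A-0>B; A-1>A; B-0>B; B-1>C; C-0>D; C-1>A; D-0>B; D-1>E; E-0>E; E-1>E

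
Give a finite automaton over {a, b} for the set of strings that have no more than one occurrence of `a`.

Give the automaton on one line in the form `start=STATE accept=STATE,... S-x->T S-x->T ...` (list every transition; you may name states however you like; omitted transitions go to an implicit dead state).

Count `a`s, saturating at 2: state q0 means no `a` yet, q1 means one `a` seen, q2 means more than one. Each `a` increments (capped at q2); other symbols loop. Accept from {q0, q1}.
        a   b  
>* q0   q1  q0 
 * q1   q2  q1 
   q2   q2  q2 
(> = start, * = accepting)

start=q0 accept=q0,q1 q0-a->q1 q0-b->q0 q1-a->q2 q1-b->q1 q2-a->q2 q2-b->q2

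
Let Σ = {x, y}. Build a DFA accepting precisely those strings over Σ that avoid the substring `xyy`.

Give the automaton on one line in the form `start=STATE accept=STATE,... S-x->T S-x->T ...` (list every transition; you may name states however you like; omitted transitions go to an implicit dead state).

Track partial matches of the forbidden pattern `xyy`. State q3 is a dead state reached once `xyy` has occurred; every other state accepts. q0 means no part of `xyy` is currently matched.
4 states suffice.
        x   y  
>* q0   q1  q0 
 * q1   q1  q2 
 * q2   q1  q3 
   q3   q3  q3 
(> = start, * = accepting)

start=q0 accept=q0,q1,q2 q0-x->q1 q0-y->q0 q1-x->q1 q1-y->q2 q2-x->q1 q2-y->q3 q3-x->q3 q3-y->q3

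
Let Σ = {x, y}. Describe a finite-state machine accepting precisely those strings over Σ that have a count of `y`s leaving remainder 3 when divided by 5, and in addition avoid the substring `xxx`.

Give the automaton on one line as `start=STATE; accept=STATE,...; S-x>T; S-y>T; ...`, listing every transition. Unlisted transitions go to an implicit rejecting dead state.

start=S0; accept=S9,S11,S13; S0-x>S1; S0-y>S2; S1-x>S3; S1-y>S2; S2-x>S4; S2-y>S5; S3-x>S6; S3-y>S2; S4-x>S7; S4-y>S5; S5-x>S8; S5-y>S9; S6-x>S6; S6-y>S6; S7-x>S6; S7-y>S5; S8-x>S10; S8-y>S9; S9-x>S11; S9-y>S12; S10-x>S6; S10-y>S9; S11-x>S13; S11-y>S12; S12-x>S14; S12-y>S0; S13-x>S6; S13-y>S12; S14-x>S15; S14-y>S0; S15-x>S6; S15-y>S0

Run two small machines in parallel and take their product. One (5 states) tracks the count of `y`s modulo 5; the other (4 states) tracks partial matches of the forbidden pattern `xxx`. Each combined state is a pair, one component from each; accept when both components accept. Minimizing collapses redundant product states.
With 16 states:
          x    y  
>  S0     S1   S2 
   S1     S3   S2 
   S2     S4   S5 
   S3     S6   S2 
   S4     S7   S5 
   S5     S8   S9 
   S6     S6   S6 
   S7     S6   S5 
   S8    S10   S9 
 * S9    S11  S12 
   S10    S6   S9 
 * S11   S13  S12 
   S12   S14   S0 
 * S13    S6  S12 
   S14   S15   S0 
   S15    S6   S0 
(> = start, * = accepting)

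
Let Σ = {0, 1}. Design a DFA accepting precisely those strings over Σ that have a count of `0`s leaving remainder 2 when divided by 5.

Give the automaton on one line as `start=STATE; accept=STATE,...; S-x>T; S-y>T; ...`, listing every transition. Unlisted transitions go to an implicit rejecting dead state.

The only thing that matters is how many `0`s have appeared, reduced mod 5. Use one state per residue: q0 for 0, …, q4 for 4. Reading `0` moves to the next residue; anything else stays put. q2 is accepting.
With 5 states:
        0   1  
>  q0   q1  q0 
   q1   q2  q1 
 * q2   q3  q2 
   q3   q4  q3 
   q4   q0  q4 
(> = start, * = accepting)

start=q0; accept=q2; q0-0>q1; q0-1>q0; q1-0>q2; q1-1>q1; q2-0>q3; q2-1>q2; q3-0>q4; q3-1>q3; q4-0>q0; q4-1>q4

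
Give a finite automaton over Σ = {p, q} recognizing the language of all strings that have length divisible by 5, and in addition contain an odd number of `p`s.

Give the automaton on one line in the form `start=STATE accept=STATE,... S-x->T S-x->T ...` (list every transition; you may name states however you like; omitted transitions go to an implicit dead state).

start=A accept=J A-p->B A-q->C B-p->D B-q->E C-p->E C-q->D D-p->F D-q->G E-p->G E-q->F F-p->H F-q->I G-p->I G-q->H H-p->J H-q->A I-p->A I-q->J J-p->C J-q->B

Run two small machines in parallel and take their product. One (5 states) tracks the input length modulo 5; the other (2 states) tracks the count of `p`s modulo 2. Each combined state is a pair, one component from each; accept when both components accept.
       p  q 
>  A   B  C 
   B   D  E 
   C   E  D 
   D   F  G 
   E   G  F 
   F   H  I 
   G   I  H 
   H   J  A 
   I   A  J 
 * J   C  B 
(> = start, * = accepting)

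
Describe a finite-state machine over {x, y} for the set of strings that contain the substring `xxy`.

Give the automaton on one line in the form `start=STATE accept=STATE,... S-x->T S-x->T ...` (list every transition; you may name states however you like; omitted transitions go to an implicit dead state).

States q0..q2 record the length of the longest prefix of `xxy` that matches the current input suffix. Reaching q3 means `xxy` has been seen, and we stay there forever. Accept from q3.
4 states suffice.
        x   y  
>  q0   q1  q0 
   q1   q2  q0 
   q2   q2  q3 
 * q3   q3  q3 
(> = start, * = accepting)

start=q0 accept=q3 q0-x->q1 q0-y->q0 q1-x->q2 q1-y->q0 q2-x->q2 q2-y->q3 q3-x->q3 q3-y->q3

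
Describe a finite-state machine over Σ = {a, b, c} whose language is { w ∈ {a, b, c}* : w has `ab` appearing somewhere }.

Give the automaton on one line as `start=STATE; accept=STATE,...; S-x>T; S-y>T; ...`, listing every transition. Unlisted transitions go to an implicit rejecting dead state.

States q0..q1 record the length of the longest prefix of `ab` that matches the current input suffix. Reaching q2 means `ab` has been seen, and we stay there forever. Accept from q2.
        a   b   c  
>  q0   q1  q0  q0 
   q1   q1  q2  q0 
 * q2   q2  q2  q2 
(> = start, * = accepting)

start=q0; accept=q2; q0-a>q1; q0-b>q0; q0-c>q0; q1-a>q1; q1-b>q2; q1-c>q0; q2-a>q2; q2-b>q2; q2-c>q2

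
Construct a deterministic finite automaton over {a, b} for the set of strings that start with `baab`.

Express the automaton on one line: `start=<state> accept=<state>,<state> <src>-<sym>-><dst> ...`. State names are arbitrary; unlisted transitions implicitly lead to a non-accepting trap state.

Check the first 4 symbols one by one: s0 through s3 record how many have matched `baab` so far; any wrong symbol goes to the dead state s5. After all 4 match we enter the accepting sink s4.
        a   b  
>  s0   s5  s1 
   s1   s2  s5 
   s2   s3  s5 
   s3   s5  s4 
 * s4   s4  s4 
   s5   s5  s5 
(> = start, * = accepting)

start=s0 accept=s4 s0-a->s5 s0-b->s1 s1-a->s2 s1-b->s5 s2-a->s3 s2-b->s5 s3-a->s5 s3-b->s4 s4-a->s4 s4-b->s4 s5-a->s5 s5-b->s5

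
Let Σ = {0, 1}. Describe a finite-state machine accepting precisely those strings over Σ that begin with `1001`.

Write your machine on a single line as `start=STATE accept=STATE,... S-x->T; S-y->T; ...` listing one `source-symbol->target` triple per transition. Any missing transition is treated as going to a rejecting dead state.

Walk along `1001` while the input agrees: from q0 take `1` to q1, and so on. Any deviation drops to the rejecting sink q5. Once q4 is reached the prefix is confirmed and every continuation is accepted.
        0   1  
>  q0   q5  q1 
   q1   q2  q5 
   q2   q3  q5 
   q3   q5  q4 
 * q4   q4  q4 
   q5   q5  q5 
(> = start, * = accepting)

start=q0; accept=q4; q0-0->q5; q0-1->q1; q1-0->q2; q1-1->q5; q2-0->q3; q2-1->q5; q3-0->q5; q3-1->q4; q4-0->q4; q4-1->q4; q5-0->q5; q5-1->q5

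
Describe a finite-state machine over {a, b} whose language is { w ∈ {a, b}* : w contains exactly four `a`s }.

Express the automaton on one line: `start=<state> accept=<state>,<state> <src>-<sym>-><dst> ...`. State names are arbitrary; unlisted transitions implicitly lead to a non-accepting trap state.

start=s0 accept=s4 s0-a->s1 s0-b->s0 s1-a->s2 s1-b->s1 s2-a->s3 s2-b->s2 s3-a->s4 s3-b->s3 s4-a->s5 s4-b->s4 s5-a->s5 s5-b->s5

Only the number of `a`s matters, and only up to 5. Make a chain s0 → s1 → s2 → s3 → s4 → s5 advanced by each `a` (with s5 absorbing); every other symbol self-loops. The accepting set is {s4}.
A 6-state machine:
        a   b  
>  s0   s1  s0 
   s1   s2  s1 
   s2   s3  s2 
   s3   s4  s3 
 * s4   s5  s4 
   s5   s5  s5 
(> = start, * = accepting)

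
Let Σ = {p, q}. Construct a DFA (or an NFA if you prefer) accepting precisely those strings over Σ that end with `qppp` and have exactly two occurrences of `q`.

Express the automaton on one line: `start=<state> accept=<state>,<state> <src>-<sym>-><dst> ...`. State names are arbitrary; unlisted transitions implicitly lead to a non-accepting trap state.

start=s0 accept=s6 s0-p->s0 s0-q->s1 s1-p->s1 s1-q->s2 s2-p->s3 s2-q->s4 s3-p->s5 s3-q->s4 s4-p->s4 s4-q->s4 s5-p->s6 s5-q->s4 s6-p->s4 s6-q->s4

Handle the two conditions separately and then intersect. One (5 states) tracks how much of the suffix `qppp` has currently been matched; the other (4 states) tracks the count of `q`s, saturating at 3. Each combined state is a pair, one component from each; accept when both components accept. Equivalent product states are then merged.
        p   q  
>  s0   s0  s1 
   s1   s1  s2 
   s2   s3  s4 
   s3   s5  s4 
   s4   s4  s4 
   s5   s6  s4 
 * s6   s4  s4 
(> = start, * = accepting)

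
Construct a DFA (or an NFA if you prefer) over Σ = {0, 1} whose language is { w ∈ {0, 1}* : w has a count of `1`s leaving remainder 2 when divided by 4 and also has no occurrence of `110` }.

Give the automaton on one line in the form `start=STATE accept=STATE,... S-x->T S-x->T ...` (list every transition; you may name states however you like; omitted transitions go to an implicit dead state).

Build one automaton per condition and run them in lockstep. The first has 4 states tracking the count of `1`s modulo 4; the second has 4 states tracking partial matches of the forbidden pattern `110`. A product state is a pair (one from each), accepting exactly when both do. Equivalent product states are then merged.
13 states suffice.
          0    1  
>  s0     s0   s1 
   s1     s2   s3 
   s2     s2   s4 
 * s3     s5   s6 
 * s4     s7   s6 
   s5     s5   s5 
   s6     s5   s8 
 * s7     s7   s9 
   s8     s5  s10 
   s9    s11   s8 
   s10    s5   s3 
   s11   s11  s12 
   s12    s0  s10 
(> = start, * = accepting)

start=s0 accept=s3,s4,s7 s0-0->s0 s0-1->s1 s1-0->s2 s1-1->s3 s2-0->s2 s2-1->s4 s3-0->s5 s3-1->s6 s4-0->s7 s4-1->s6 s5-0->s5 s5-1->s5 s6-0->s5 s6-1->s8 s7-0->s7 s7-1->s9 s8-0->s5 s8-1->s10 s9-0->s11 s9-1->s8 s10-0->s5 s10-1->s3 s11-0->s11 s11-1->s12 s12-0->s0 s12-1->s10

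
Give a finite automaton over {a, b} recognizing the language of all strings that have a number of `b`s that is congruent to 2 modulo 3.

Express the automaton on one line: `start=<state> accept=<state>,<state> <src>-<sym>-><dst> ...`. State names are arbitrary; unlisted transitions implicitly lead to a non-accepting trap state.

Keep the running count of `b`s modulo 3: each `b` advances along the cycle q0 → q1 → q2 → q0 while other symbols loop. Accept at q2.
A 3-state machine:
        a   b  
>  q0   q0  q1 
   q1   q1  q2 
 * q2   q2  q0 
(> = start, * = accepting)

start=q0 accept=q2 q0-a->q0 q0-b->q1 q1-a->q1 q1-b->q2 q2-a->q2 q2-b->q0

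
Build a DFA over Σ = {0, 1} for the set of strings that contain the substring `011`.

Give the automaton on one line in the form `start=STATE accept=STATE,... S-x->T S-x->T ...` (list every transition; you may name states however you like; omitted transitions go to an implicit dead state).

Track how much of `011` has been matched so far: state q0 is no progress, q3 is the absorbing accept state reached once `011` has occurred. Intermediate states record partial matches; on a mismatch, fall back to the longest reusable overlap.
With 4 states:
        0   1  
>  q0   q1  q0 
   q1   q1  q2 
   q2   q1  q3 
 * q3   q3  q3 
(> = start, * = accepting)

start=q0 accept=q3 q0-0->q1 q0-1->q0 q1-0->q1 q1-1->q2 q2-0->q1 q2-1->q3 q3-0->q3 q3-1->q3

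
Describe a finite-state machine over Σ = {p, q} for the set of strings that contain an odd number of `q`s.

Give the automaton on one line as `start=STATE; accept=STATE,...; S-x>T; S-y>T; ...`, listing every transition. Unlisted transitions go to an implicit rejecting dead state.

Keep the running count of `q`s modulo 2: each `q` advances along the cycle S0 → S1 → S0 while other symbols loop. Accept at S1.
With 2 states:
        p   q  
>  S0   S0  S1 
 * S1   S1  S0 
(> = start, * = accepting)

start=S0; accept=S1; S0-p>S0; S0-q>S1; S1-p>S1; S1-q>S0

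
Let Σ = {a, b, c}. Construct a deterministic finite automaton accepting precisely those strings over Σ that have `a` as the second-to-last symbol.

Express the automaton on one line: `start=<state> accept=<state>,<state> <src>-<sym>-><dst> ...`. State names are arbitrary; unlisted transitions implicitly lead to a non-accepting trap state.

A DFA must remember the last 2 symbols (since which symbol is second-to-last isn't known until the input ends). Use one state per possible window of the last ≤2 symbols; accept from those whose window starts with `a`.
          a    b    c  
>  q0     q1   q2   q3 
   q1     q4   q5   q6 
   q2     q7   q8   q9 
   q3    q10  q11  q12 
 * q4     q4   q5   q6 
 * q5     q7   q8   q9 
 * q6    q10  q11  q12 
   q7     q4   q5   q6 
   q8     q7   q8   q9 
   q9    q10  q11  q12 
   q10    q4   q5   q6 
   q11    q7   q8   q9 
   q12   q10  q11  q12 
(> = start, * = accepting)

start=q0 accept=q4,q5,q6 q0-a->q1 q0-b->q2 q0-c->q3 q1-a->q4 q1-b->q5 q1-c->q6 q2-a->q7 q2-b->q8 q2-c->q9 q3-a->q10 q3-b->q11 q3-c->q12 q4-a->q4 q4-b->q5 q4-c->q6 q5-a->q7 q5-b->q8 q5-c->q9 q6-a->q10 q6-b->q11 q6-c->q12 q7-a->q4 q7-b->q5 q7-c->q6 q8-a->q7 q8-b->q8 q8-c->q9 q9-a->q10 q9-b->q11 q9-c->q12 q10-a->q4 q10-b->q5 q10-c->q6 q11-a->q7 q11-b->q8 q11-c->q9 q12-a->q10 q12-b->q11 q12-c->q12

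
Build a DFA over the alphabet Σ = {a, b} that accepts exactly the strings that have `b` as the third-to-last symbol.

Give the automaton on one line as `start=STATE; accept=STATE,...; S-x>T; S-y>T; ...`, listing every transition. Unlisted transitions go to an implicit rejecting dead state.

A DFA must remember the last 3 symbols (since which symbol is third-to-last isn't known until the input ends). Use one state per possible window of the last ≤3 symbols; accept from those whose window starts with `b`.
          a    b  
>  s0     s1   s2 
   s1     s3   s4 
   s2     s5   s6 
   s3     s7   s8 
   s4     s9  s10 
   s5    s11  s12 
   s6    s13  s14 
   s7     s7   s8 
   s8     s9  s10 
   s9    s11  s12 
   s10   s13  s14 
 * s11    s7   s8 
 * s12    s9  s10 
 * s13   s11  s12 
 * s14   s13  s14 
(> = start, * = accepting)

start=s0; accept=s11,s12,s13,s14; s0-a>s1; s0-b>s2; s1-a>s3; s1-b>s4; s2-a>s5; s2-b>s6; s3-a>s7; s3-b>s8; s4-a>s9; s4-b>s10; s5-a>s11; s5-b>s12; s6-a>s13; s6-b>s14; s7-a>s7; s7-b>s8; s8-a>s9; s8-b>s10; s9-a>s11; s9-b>s12; s10-a>s13; s10-b>s14; s11-a>s7; s11-b>s8; s12-a>s9; s12-b>s10; s13-a>s11; s13-b>s12; s14-a>s13; s14-b>s14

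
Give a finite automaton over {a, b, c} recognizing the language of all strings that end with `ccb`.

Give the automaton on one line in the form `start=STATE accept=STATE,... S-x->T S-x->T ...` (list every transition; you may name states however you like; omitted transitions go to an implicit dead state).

start=s0 accept=s3 s0-a->s0 s0-b->s0 s0-c->s1 s1-a->s0 s1-b->s0 s1-c->s2 s2-a->s0 s2-b->s3 s2-c->s2 s3-a->s0 s3-b->s0 s3-c->s1

Remember how much of `ccb` the current input suffix matches. State s0 means no match yet; s1 means the last symbol is `c`; s2 means the last 2 symbols are `cc`; s3 means the last 3 symbols are `ccb`. Only s3 accepts. On a mismatch, fall back to the longest proper suffix that is still a prefix of `ccb`.
With 4 states:
        a   b   c  
>  s0   s0  s0  s1 
   s1   s0  s0  s2 
   s2   s0  s3  s2 
 * s3   s0  s0  s1 
(> = start, * = accepting)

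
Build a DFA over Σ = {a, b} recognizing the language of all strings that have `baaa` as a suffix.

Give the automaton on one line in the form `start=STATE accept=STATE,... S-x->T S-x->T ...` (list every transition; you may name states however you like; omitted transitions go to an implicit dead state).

start=s0 accept=s4 s0-a->s0 s0-b->s1 s1-a->s2 s1-b->s1 s2-a->s3 s2-b->s1 s3-a->s4 s3-b->s1 s4-a->s0 s4-b->s1

Let each state record the length of the longest suffix of the input read so far that is also a prefix of `baaa`. s1 means the last symbol is `b`; s2 means the last 2 symbols are `ba`; s3 means the last 3 symbols are `baa`; s4 means the last 4 symbols are `baaa`. Accept only at s4, where the string currently ends in `baaa`.
5 states suffice.
        a   b  
>  s0   s0  s1 
   s1   s2  s1 
   s2   s3  s1 
   s3   s4  s1 
 * s4   s0  s1 
(> = start, * = accepting)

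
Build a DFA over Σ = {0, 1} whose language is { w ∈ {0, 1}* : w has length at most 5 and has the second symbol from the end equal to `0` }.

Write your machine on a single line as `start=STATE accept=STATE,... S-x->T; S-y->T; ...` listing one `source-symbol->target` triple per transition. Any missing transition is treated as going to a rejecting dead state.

Handle the two conditions separately and then intersect. One (7 states) tracks the input length, saturating at 6; the other (7 states) tracks the last 2 symbols read. Each combined state is a pair, one component from each; accept when both components accept.
23 states suffice.
       0  1 
>  A   B  C 
   B   D  E 
   C   F  G 
 * D   H  I 
 * E   J  K 
   F   H  I 
   G   J  K 
 * H   L  M 
 * I   N  O 
   J   L  M 
   K   N  O 
 * L   P  Q 
 * M   R  S 
   N   P  Q 
   O   R  S 
 * P   T  U 
 * Q   V  W 
   R   T  U 
   S   V  W 
   T   T  U 
   U   V  W 
   V   T  U 
   W   V  W 
(> = start, * = accepting)

start=A; accept=D,E,H,I,L,M,P,Q; A-0->B; A-1->C; B-0->D; B-1->E; C-0->F; C-1->G; D-0->H; D-1->I; E-0->J; E-1->K; F-0->H; F-1->I; G-0->J; G-1->K; H-0->L; H-1->M; I-0->N; I-1->O; J-0->L; J-1->M; K-0->N; K-1->O; L-0->P; L-1->Q; M-0->R; M-1->S; N-0->P; N-1->Q; O-0->R; O-1->S; P-0->T; P-1->U; Q-0->V; Q-1->W; R-0->T; R-1->U; S-0->V; S-1->W; T-0->T; T-1->U; U-0->V; U-1->W; V-0->T; V-1->U; W-0->V; W-1->W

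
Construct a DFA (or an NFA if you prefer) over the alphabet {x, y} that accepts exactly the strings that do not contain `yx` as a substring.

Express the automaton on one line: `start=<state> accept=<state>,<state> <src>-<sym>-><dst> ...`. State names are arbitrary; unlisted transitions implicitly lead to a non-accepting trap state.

start=S0 accept=S0,S1 S0-x->S0 S0-y->S1 S1-x->S2 S1-y->S1 S2-x->S2 S2-y->S2

Track partial matches of the forbidden pattern `yx`. State S2 is a dead state reached once `yx` has occurred; every other state accepts. S0 means no part of `yx` is currently matched.
With 3 states:
        x   y  
>* S0   S0  S1 
 * S1   S2  S1 
   S2   S2  S2 
(> = start, * = accepting)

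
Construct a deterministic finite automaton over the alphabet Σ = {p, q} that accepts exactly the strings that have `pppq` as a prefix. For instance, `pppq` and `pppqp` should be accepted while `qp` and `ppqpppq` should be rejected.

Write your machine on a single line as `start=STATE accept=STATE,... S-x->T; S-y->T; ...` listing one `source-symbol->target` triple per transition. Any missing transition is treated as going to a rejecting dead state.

Walk along `pppq` while the input agrees: from S0 take `p` to S1, and so on. Any deviation drops to the rejecting sink S5. Once S4 is reached the prefix is confirmed and every continuation is accepted.
        p   q  
>  S0   S1  S5 
   S1   S2  S5 
   S2   S3  S5 
   S3   S5  S4 
 * S4   S4  S4 
   S5   S5  S5 
(> = start, * = accepting)

start=S0; accept=S4; S0-p->S1; S0-q->S5; S1-p->S2; S1-q->S5; S2-p->S3; S2-q->S5; S3-p->S5; S3-q->S4; S4-p->S4; S4-q->S4; S5-p->S5; S5-q->S5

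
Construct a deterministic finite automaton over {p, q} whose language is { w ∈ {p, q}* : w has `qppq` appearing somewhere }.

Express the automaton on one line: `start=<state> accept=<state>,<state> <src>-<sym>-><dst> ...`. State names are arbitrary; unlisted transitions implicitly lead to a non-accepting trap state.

Track how much of `qppq` has been matched so far: state s0 is no progress, s4 is the absorbing accept state reached once `qppq` has occurred. Intermediate states record partial matches; on a mismatch, fall back to the longest reusable overlap.
A 5-state machine:
        p   q  
>  s0   s0  s1 
   s1   s2  s1 
   s2   s3  s1 
   s3   s0  s4 
 * s4   s4  s4 
(> = start, * = accepting)

start=s0 accept=s4 s0-p->s0 s0-q->s1 s1-p->s2 s1-q->s1 s2-p->s3 s2-q->s1 s3-p->s0 s3-q->s4 s4-p->s4 s4-q->s4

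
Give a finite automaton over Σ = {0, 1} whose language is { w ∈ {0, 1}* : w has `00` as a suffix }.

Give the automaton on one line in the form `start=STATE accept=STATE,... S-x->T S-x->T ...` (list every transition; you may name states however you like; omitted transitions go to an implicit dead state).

Remember how much of `00` the current input suffix matches. State q0 means no match yet; q1 means the last symbol is `0`; q2 means the last 2 symbols are `00`. Only q2 accepts. On a mismatch, fall back to the longest proper suffix that is still a prefix of `00`.
        0   1  
>  q0   q1  q0 
   q1   q2  q0 
 * q2   q2  q0 
(> = start, * = accepting)

start=q0 accept=q2 q0-0->q1 q0-1->q0 q1-0->q2 q1-1->q0 q2-0->q2 q2-1->q0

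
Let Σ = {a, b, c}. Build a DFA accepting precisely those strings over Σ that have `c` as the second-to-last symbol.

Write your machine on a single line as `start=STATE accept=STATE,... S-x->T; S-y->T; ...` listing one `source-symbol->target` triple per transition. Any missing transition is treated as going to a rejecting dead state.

Because acceptance depends on a position counted from the end, the machine has to buffer the most recent 2 symbols. Make each state the string of the last up-to-2 symbols read; on input `x` shift the window left and append `x`. Accept when the buffered window has length 2 and begins with `c`.
          a    b    c  
>  S0     S1   S2   S3 
   S1     S4   S5   S6 
   S2     S7   S8   S9 
   S3    S10  S11  S12 
   S4     S4   S5   S6 
   S5     S7   S8   S9 
   S6    S10  S11  S12 
   S7     S4   S5   S6 
   S8     S7   S8   S9 
   S9    S10  S11  S12 
 * S10    S4   S5   S6 
 * S11    S7   S8   S9 
 * S12   S10  S11  S12 
(> = start, * = accepting)

start=S0; accept=S10,S11,S12; S0-a->S1; S0-b->S2; S0-c->S3; S1-a->S4; S1-b->S5; S1-c->S6; S2-a->S7; S2-b->S8; S2-c->S9; S3-a->S10; S3-b->S11; S3-c->S12; S4-a->S4; S4-b->S5; S4-c->S6; S5-a->S7; S5-b->S8; S5-c->S9; S6-a->S10; S6-b->S11; S6-c->S12; S7-a->S4; S7-b->S5; S7-c->S6; S8-a->S7; S8-b->S8; S8-c->S9; S9-a->S10; S9-b->S11; S9-c->S12; S10-a->S4; S10-b->S5; S10-c->S6; S11-a->S7; S11-b->S8; S11-c->S9; S12-a->S10; S12-b->S11; S12-c->S12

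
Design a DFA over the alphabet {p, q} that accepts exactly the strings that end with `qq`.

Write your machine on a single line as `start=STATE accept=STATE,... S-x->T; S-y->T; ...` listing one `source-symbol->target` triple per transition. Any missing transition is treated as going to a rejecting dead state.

start=A; accept=C; A-p->A; A-q->B; B-p->A; B-q->C; C-p->A; C-q->C

Let each state record the length of the longest suffix of the input read so far that is also a prefix of `qq`. B means the last symbol is `q`; C means the last 2 symbols are `qq`. Accept only at C, where the string currently ends in `qq`.
A 3-state machine:
       p  q 
>  A   A  B 
   B   A  C 
 * C   A  C 
(> = start, * = accepting)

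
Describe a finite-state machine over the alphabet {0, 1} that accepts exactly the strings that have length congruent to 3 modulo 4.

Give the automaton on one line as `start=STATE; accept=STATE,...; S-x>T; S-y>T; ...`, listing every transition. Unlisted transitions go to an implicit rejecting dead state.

Count input length modulo 4: every symbol advances one step around the cycle S0 → S1 → S2 → S3 → S0. Accept at S3.
A 4-state machine:
        0   1  
>  S0   S1  S1 
   S1   S2  S2 
   S2   S3  S3 
 * S3   S0  S0 
(> = start, * = accepting)

start=S0; accept=S3; S0-0>S1; S0-1>S1; S1-0>S2; S1-1>S2; S2-0>S3; S2-1>S3; S3-0>S0; S3-1>S0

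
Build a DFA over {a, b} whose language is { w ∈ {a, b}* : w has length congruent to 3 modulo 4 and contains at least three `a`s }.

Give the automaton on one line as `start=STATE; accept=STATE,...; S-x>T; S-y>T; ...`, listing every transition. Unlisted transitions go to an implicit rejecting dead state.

start=s0; accept=s6; s0-a>s1; s0-b>s2; s1-a>s3; s1-b>s4; s2-a>s4; s2-b>s5; s3-a>s6; s3-b>s7; s4-a>s7; s4-b>s8; s5-a>s8; s5-b>s9; s6-a>s10; s6-b>s10; s7-a>s10; s7-b>s11; s8-a>s11; s8-b>s12; s9-a>s12; s9-b>s0; s10-a>s13; s10-b>s13; s11-a>s13; s11-b>s14; s12-a>s14; s12-b>s1; s13-a>s15; s13-b>s15; s14-a>s15; s14-b>s3; s15-a>s6; s15-b>s6

Build one automaton per condition and run them in lockstep. One (4 states) tracks the input length modulo 4; the other (5 states) tracks the count of `a`s, saturating at 4. Each combined state is a pair, one component from each; accept when both components accept. Minimizing collapses redundant product states.
A 16-state machine:
          a    b  
>  s0     s1   s2 
   s1     s3   s4 
   s2     s4   s5 
   s3     s6   s7 
   s4     s7   s8 
   s5     s8   s9 
 * s6    s10  s10 
   s7    s10  s11 
   s8    s11  s12 
   s9    s12   s0 
   s10   s13  s13 
   s11   s13  s14 
   s12   s14   s1 
   s13   s15  s15 
   s14   s15   s3 
   s15    s6   s6 
(> = start, * = accepting)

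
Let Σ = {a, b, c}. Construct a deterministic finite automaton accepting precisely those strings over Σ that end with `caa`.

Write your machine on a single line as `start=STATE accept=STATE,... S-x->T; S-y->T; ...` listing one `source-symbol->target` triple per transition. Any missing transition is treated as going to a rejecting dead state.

start=q0; accept=q3; q0-a->q0; q0-b->q0; q0-c->q1; q1-a->q2; q1-b->q0; q1-c->q1; q2-a->q3; q2-b->q0; q2-c->q1; q3-a->q0; q3-b->q0; q3-c->q1

Remember how much of `caa` the current input suffix matches. State q0 means no match yet; q1 means the last symbol is `c`; q2 means the last 2 symbols are `ca`; q3 means the last 3 symbols are `caa`. Only q3 accepts. On a mismatch, fall back to the longest proper suffix that is still a prefix of `caa`.
With 4 states:
        a   b   c  
>  q0   q0  q0  q1 
   q1   q2  q0  q1 
   q2   q3  q0  q1 
 * q3   q0  q0  q1 
(> = start, * = accepting)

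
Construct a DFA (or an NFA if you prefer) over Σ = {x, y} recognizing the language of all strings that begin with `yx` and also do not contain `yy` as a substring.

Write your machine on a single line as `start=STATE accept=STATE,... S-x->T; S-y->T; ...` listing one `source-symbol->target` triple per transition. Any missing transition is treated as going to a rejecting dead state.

Build one automaton per condition and run them in lockstep. The first has 4 states tracking whether the input so far still matches the prefix `yx`; the second has 3 states tracking partial matches of the forbidden pattern `yy`. A product state is a pair (one from each), accepting exactly when both do. Minimizing collapses redundant product states.
5 states suffice.
        x   y  
>  q0   q1  q2 
   q1   q1  q1 
   q2   q3  q1 
 * q3   q3  q4 
 * q4   q3  q1 
(> = start, * = accepting)

start=q0; accept=q3,q4; q0-x->q1; q0-y->q2; q1-x->q1; q1-y->q1; q2-x->q3; q2-y->q1; q3-x->q3; q3-y->q4; q4-x->q3; q4-y->q1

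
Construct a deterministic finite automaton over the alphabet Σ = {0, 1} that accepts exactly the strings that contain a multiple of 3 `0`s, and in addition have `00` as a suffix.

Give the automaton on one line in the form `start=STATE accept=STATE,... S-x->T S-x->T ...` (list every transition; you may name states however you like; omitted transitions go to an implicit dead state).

Build one automaton per condition and run them in lockstep. The first has 3 states tracking the count of `0`s modulo 3; the second has 3 states tracking how much of the suffix `00` has currently been matched. A product state is a pair (one from each), accepting exactly when both do.
       0  1 
>  A   B  A 
   B   C  D 
   C   E  F 
   D   G  D 
 * E   H  A 
   F   I  F 
   G   E  F 
   H   C  D 
   I   H  A 
(> = start, * = accepting)

start=A accept=E A-0->B A-1->A B-0->C B-1->D C-0->E C-1->F D-0->G D-1->D E-0->H E-1->A F-0->I F-1->F G-0->E G-1->F H-0->C H-1->D I-0->H I-1->A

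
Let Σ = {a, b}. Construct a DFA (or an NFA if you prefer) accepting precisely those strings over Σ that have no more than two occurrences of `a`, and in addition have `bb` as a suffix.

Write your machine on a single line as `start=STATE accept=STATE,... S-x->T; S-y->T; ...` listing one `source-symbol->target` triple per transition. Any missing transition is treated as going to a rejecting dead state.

start=s0; accept=s5,s8,s9; s0-a->s1; s0-b->s2; s1-a->s3; s1-b->s4; s2-a->s1; s2-b->s5; s3-a->s6; s3-b->s7; s4-a->s3; s4-b->s8; s5-a->s1; s5-b->s5; s6-a->s6; s6-b->s6; s7-a->s6; s7-b->s9; s8-a->s3; s8-b->s8; s9-a->s6; s9-b->s9

Build one automaton per condition and run them in lockstep. One (4 states) tracks the count of `a`s, saturating at 3; the other (3 states) tracks how much of the suffix `bb` has currently been matched. Each combined state is a pair, one component from each; accept when both components accept. After merging equivalent states the machine shrinks.
        a   b  
>  s0   s1  s2 
   s1   s3  s4 
   s2   s1  s5 
   s3   s6  s7 
   s4   s3  s8 
 * s5   s1  s5 
   s6   s6  s6 
   s7   s6  s9 
 * s8   s3  s8 
 * s9   s6  s9 
(> = start, * = accepting)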